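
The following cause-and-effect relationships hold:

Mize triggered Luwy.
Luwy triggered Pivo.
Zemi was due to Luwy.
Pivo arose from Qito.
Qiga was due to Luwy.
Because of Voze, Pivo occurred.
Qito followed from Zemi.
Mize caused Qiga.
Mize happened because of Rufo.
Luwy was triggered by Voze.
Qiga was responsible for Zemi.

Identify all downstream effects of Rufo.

Luwy, Mize, Pivo, Qiga, Qito, Zemi

Direct effects: Mize.
2 steps out: Luwy, Qiga.
3 steps out: Zemi, Pivo.
4 steps out: Qito.
Not reachable from it: Voze.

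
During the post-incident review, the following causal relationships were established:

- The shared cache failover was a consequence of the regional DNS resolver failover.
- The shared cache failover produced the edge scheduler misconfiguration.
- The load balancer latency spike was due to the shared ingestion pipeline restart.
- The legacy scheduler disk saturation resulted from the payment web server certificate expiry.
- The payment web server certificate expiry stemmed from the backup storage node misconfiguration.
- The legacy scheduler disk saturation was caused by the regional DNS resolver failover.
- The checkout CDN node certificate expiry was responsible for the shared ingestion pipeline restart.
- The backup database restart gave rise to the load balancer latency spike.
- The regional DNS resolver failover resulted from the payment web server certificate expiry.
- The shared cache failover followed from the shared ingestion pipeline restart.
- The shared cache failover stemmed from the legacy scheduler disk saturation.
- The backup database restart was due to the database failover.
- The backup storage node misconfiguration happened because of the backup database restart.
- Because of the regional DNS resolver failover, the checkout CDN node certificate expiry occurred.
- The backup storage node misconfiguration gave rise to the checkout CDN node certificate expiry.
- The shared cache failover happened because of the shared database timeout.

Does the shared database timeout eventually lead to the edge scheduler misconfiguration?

Yes

There is a causal chain: the shared database timeout → the shared cache failover → the edge scheduler misconfiguration.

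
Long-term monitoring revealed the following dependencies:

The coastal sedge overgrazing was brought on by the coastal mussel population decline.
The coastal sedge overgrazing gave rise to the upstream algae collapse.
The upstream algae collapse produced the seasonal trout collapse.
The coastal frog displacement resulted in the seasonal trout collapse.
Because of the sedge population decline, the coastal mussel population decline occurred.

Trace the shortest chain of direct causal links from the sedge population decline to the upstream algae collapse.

the sedge population decline → the coastal mussel population decline → the coastal sedge overgrazing → the upstream algae collapse

the sedge population decline → the coastal mussel population decline
the coastal mussel population decline → the coastal sedge overgrazing
the coastal sedge overgrazing → the upstream algae collapse
Length: 3 steps.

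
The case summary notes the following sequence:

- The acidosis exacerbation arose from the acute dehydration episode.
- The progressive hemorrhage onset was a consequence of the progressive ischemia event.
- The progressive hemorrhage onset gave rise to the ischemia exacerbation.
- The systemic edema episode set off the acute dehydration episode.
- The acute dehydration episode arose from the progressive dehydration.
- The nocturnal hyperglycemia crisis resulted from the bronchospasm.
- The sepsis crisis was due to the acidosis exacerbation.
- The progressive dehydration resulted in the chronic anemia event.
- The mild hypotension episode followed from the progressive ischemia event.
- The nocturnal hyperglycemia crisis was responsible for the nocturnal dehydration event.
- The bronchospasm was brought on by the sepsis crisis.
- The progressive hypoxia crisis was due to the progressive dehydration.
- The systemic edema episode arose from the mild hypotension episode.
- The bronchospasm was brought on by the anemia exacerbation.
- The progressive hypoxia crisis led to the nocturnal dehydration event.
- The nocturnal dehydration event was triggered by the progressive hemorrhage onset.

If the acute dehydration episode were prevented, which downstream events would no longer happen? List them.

Downstream of the acute dehydration episode: the acidosis exacerbation, the sepsis crisis, the bronchospasm, the nocturnal hyperglycemia crisis, the nocturnal dehydration event.
Of those, still caused via another path: the bronchospasm, the nocturnal hyperglycemia crisis, the nocturnal dehydration event.
The remainder have no surviving cause.

the acidosis exacerbation, the sepsis crisis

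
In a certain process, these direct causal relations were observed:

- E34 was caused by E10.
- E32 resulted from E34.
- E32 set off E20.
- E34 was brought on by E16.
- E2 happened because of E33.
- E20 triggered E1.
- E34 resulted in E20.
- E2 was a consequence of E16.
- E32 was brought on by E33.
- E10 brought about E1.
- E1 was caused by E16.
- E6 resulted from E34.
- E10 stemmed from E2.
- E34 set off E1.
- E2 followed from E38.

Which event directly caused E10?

Upstream contributors include E33, E38, E16, but only E2 feeds directly into E10.

E2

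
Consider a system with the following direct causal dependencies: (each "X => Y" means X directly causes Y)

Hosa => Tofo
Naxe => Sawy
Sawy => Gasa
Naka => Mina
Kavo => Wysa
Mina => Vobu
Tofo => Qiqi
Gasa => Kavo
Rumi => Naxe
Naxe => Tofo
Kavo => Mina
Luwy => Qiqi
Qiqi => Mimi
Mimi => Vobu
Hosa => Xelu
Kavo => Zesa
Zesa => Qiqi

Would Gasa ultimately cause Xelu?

No

Gasa leads to Kavo, Zesa, Qiqi, Mimi, Wysa, Mina, Vobu; Xelu is not among them.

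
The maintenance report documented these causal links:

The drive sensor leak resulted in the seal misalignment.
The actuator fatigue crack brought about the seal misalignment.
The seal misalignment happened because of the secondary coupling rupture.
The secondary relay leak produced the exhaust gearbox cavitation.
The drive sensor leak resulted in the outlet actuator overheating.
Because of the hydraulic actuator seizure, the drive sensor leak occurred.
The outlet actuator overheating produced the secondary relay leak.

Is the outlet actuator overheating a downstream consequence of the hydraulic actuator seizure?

Yes

There is a causal chain: the hydraulic actuator seizure → the drive sensor leak → the outlet actuator overheating.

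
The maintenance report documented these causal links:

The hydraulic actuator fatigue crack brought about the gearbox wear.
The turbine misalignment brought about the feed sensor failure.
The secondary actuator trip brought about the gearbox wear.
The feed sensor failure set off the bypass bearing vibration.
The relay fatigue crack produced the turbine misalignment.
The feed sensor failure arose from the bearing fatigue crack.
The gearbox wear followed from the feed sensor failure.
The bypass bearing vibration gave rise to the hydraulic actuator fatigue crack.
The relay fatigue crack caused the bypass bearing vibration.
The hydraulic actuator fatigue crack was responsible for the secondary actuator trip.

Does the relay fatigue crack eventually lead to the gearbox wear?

There is a causal chain: the relay fatigue crack → the turbine misalignment → the feed sensor failure → the gearbox wear.

Yes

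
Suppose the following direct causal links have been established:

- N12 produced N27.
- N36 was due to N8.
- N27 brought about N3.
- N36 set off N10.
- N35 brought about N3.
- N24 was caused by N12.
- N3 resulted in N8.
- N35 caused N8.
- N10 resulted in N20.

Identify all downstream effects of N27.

N10, N20, N3, N36, N8

Direct effects: N3.
2 steps out: N8.
3 steps out: N36.
4 steps out: N10.
5 steps out: N20.
Not reachable from it: N12, N24, N35.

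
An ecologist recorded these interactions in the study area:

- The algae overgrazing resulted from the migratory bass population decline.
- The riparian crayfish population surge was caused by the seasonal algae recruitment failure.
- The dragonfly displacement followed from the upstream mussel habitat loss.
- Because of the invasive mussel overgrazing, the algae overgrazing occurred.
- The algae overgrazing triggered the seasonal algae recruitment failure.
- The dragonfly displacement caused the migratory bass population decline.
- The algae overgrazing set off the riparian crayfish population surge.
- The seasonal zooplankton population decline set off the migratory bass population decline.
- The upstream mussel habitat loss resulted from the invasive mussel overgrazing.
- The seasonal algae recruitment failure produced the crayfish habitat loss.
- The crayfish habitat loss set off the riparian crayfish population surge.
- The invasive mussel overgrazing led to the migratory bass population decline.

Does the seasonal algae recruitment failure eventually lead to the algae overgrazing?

The seasonal algae recruitment failure leads to the crayfish habitat loss, the riparian crayfish population surge; the algae overgrazing is not among them.

No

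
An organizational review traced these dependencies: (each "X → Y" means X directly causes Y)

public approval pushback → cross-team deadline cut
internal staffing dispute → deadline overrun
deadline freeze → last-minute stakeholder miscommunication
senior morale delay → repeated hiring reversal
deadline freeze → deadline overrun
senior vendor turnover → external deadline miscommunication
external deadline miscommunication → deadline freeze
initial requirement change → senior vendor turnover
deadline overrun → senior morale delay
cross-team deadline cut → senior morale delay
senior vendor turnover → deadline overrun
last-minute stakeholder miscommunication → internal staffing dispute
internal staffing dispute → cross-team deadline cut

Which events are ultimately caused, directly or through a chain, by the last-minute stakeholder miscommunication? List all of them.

the cross-team deadline cut, the deadline overrun, the internal staffing dispute, the repeated hiring reversal, the senior morale delay

Direct effects: the internal staffing dispute.
2 steps out: the cross-team deadline cut, the deadline overrun.
3 steps out: the senior morale delay.
4 steps out: the repeated hiring reversal.
Not reachable from it: the initial requirement change, the senior vendor turnover, the external deadline miscommunication, the deadline freeze, the public approval pushback.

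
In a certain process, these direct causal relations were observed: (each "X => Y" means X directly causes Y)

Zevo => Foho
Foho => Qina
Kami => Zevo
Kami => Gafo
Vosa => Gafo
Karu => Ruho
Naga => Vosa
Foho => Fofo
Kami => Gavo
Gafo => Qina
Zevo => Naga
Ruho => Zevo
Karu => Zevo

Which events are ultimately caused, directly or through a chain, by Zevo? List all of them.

Fofo, Foho, Gafo, Naga, Qina, Vosa

Direct effects: Naga, Foho.
2 steps out: Vosa, Qina, Fofo.
3 steps out: Gafo.
Not reachable from it: Kami, Karu, Ruho, Gavo.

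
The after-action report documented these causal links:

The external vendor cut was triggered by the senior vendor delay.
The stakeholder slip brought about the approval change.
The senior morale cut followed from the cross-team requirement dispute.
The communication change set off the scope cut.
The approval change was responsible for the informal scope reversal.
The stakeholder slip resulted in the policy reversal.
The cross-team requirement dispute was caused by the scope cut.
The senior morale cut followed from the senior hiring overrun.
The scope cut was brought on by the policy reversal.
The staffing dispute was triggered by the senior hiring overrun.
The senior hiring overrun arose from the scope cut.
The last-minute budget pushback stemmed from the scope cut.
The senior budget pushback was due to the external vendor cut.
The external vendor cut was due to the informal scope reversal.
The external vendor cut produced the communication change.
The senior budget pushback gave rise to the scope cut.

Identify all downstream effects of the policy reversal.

Direct effects: the scope cut.
2 steps out: the senior hiring overrun, the cross-team requirement dispute, the last-minute budget pushback.
3 steps out: the staffing dispute, the senior morale cut.
Not reachable from it: the stakeholder slip, the approval change, the informal scope reversal, the external vendor cut, the senior budget pushback, the communication change, the senior vendor delay.

the cross-team requirement dispute, the last-minute budget pushback, the scope cut, the senior hiring overrun, the senior morale cut, the staffing dispute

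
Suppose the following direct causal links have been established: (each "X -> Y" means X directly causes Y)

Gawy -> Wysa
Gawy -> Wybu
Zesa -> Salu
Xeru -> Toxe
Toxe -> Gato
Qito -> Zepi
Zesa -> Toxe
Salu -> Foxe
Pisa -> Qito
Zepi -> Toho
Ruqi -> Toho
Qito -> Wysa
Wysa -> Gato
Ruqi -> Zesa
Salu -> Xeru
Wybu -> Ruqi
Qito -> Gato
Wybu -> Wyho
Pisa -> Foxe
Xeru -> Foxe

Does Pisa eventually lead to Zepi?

There is a causal chain: Pisa → Qito → Zepi.

Yes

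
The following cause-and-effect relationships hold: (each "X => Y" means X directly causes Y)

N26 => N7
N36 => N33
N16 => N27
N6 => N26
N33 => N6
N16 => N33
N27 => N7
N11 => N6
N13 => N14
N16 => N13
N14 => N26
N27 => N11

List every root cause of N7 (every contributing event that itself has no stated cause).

N16, N36

Tracing upstream from N7: N7 ← N27 ← N16.
A separate upstream branch: N7 ← N26 ← N6 ← N33 ← N36.
Each of those chain origins has no stated cause.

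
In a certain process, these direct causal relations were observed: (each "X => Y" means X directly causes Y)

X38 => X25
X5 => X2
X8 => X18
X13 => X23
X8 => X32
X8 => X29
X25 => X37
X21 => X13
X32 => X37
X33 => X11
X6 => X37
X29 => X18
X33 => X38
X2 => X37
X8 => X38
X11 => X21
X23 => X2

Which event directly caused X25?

X38

Upstream contributors include X8, X33, but only X38 feeds directly into X25.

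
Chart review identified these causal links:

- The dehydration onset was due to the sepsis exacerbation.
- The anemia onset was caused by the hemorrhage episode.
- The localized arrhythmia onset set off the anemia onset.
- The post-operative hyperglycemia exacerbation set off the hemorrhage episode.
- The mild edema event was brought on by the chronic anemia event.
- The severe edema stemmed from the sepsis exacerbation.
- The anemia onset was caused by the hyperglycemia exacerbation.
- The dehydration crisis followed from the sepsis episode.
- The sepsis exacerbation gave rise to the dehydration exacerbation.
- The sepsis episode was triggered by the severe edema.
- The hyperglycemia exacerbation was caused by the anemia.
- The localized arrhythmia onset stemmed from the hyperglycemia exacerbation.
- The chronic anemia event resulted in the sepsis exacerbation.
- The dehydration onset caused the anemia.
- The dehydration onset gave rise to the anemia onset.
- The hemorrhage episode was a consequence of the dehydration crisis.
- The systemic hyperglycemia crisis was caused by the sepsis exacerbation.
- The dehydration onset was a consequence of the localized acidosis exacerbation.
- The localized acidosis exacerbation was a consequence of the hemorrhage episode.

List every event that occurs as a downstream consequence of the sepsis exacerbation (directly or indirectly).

the anemia, the anemia onset, the dehydration crisis, the dehydration exacerbation, the dehydration onset, the hemorrhage episode, the hyperglycemia exacerbation, the localized acidosis exacerbation, the localized arrhythmia onset, the sepsis episode, the severe edema, the systemic hyperglycemia crisis

Direct effects: the severe edema, the dehydration exacerbation, the dehydration onset, the systemic hyperglycemia crisis.
2 steps out: the sepsis episode, the anemia, the anemia onset.
3 steps out: the dehydration crisis, the hyperglycemia exacerbation.
4 steps out: the hemorrhage episode, the localized arrhythmia onset.
5 steps out: the localized acidosis exacerbation.
Not reachable from it: the chronic anemia event, the mild edema event, the post-operative hyperglycemia exacerbation.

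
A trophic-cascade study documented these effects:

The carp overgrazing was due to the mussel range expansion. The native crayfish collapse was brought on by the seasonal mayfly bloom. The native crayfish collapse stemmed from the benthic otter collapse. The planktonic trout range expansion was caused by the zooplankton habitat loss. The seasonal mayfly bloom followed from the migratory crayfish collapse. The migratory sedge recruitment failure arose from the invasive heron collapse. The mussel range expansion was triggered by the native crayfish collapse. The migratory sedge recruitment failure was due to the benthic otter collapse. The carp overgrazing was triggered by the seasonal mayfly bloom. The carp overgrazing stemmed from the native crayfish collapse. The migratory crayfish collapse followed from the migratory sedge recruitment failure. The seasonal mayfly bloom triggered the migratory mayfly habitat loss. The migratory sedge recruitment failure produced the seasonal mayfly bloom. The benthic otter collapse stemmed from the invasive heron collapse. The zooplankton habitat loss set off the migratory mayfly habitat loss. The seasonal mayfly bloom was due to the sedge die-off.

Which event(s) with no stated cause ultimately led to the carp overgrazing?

the invasive heron collapse, the sedge die-off

Tracing upstream from the carp overgrazing: the carp overgrazing ← the seasonal mayfly bloom ← the sedge die-off.
A separate upstream branch: the carp overgrazing ← the seasonal mayfly bloom ← the migratory sedge recruitment failure ← the invasive heron collapse.
Each of those chain origins has no stated cause.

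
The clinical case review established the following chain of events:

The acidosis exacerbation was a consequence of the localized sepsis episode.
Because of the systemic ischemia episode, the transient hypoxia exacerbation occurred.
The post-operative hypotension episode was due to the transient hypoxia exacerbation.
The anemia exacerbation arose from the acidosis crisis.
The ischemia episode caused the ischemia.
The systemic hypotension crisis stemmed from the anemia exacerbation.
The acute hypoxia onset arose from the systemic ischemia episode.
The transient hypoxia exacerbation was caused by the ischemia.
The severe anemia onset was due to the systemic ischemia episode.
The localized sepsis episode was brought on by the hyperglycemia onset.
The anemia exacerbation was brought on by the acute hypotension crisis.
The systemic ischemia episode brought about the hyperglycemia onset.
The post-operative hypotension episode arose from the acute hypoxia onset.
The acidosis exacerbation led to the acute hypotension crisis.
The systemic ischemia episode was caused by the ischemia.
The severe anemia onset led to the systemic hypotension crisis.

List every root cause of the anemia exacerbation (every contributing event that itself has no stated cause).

the acidosis crisis, the ischemia episode

Tracing upstream from the anemia exacerbation: the anemia exacerbation ← the acute hypotension crisis ← the acidosis exacerbation ← the localized sepsis episode ← the hyperglycemia onset ← the systemic ischemia episode ← the ischemia ← the ischemia episode.
A separate upstream branch: the anemia exacerbation ← the acidosis crisis.
Each of those chain origins has no stated cause.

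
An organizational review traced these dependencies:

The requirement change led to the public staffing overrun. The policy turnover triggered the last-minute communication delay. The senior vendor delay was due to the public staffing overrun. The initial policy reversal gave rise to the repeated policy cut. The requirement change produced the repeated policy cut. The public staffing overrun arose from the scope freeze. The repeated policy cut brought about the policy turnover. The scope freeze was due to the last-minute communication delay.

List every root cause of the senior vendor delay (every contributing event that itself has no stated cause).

the initial policy reversal, the requirement change

Tracing upstream from the senior vendor delay: the senior vendor delay ← the public staffing overrun ← the scope freeze ← the last-minute communication delay ← the policy turnover ← the repeated policy cut ← the initial policy reversal.
A separate upstream branch: the senior vendor delay ← the public staffing overrun ← the requirement change.
Each of those chain origins has no stated cause.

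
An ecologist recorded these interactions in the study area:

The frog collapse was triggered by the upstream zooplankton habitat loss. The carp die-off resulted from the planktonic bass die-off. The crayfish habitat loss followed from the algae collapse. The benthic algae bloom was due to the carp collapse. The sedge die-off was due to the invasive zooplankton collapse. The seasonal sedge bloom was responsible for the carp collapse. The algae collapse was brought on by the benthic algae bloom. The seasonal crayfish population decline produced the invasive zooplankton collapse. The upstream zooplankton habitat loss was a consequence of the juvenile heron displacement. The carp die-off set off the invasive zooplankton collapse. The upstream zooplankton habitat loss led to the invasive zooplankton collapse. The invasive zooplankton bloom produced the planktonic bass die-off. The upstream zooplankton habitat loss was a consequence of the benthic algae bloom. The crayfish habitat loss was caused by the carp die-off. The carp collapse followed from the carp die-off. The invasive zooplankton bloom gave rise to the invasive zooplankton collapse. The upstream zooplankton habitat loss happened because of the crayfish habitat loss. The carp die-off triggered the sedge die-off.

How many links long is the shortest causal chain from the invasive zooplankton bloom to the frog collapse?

5

Shortest chain: the invasive zooplankton bloom → the planktonic bass die-off → the carp die-off → the crayfish habitat loss → the upstream zooplankton habitat loss → the frog collapse.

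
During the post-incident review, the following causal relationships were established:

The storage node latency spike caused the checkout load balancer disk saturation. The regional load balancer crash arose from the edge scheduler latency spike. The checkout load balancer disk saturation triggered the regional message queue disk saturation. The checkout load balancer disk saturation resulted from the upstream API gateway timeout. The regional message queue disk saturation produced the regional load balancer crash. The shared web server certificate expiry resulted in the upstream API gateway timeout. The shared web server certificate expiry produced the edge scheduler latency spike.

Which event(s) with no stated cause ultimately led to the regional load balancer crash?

the shared web server certificate expiry, the storage node latency spike

Tracing upstream from the regional load balancer crash: the regional load balancer crash ← the edge scheduler latency spike ← the shared web server certificate expiry.
A separate upstream branch: the regional load balancer crash ← the regional message queue disk saturation ← the checkout load balancer disk saturation ← the storage node latency spike.
Each of those chain origins has no stated cause.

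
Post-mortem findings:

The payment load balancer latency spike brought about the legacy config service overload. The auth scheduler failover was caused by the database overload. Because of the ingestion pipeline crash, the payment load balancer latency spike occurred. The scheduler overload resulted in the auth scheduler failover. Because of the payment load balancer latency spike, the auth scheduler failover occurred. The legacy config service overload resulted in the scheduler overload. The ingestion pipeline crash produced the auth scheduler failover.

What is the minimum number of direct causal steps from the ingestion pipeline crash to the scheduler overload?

3

Shortest chain: the ingestion pipeline crash → the payment load balancer latency spike → the legacy config service overload → the scheduler overload.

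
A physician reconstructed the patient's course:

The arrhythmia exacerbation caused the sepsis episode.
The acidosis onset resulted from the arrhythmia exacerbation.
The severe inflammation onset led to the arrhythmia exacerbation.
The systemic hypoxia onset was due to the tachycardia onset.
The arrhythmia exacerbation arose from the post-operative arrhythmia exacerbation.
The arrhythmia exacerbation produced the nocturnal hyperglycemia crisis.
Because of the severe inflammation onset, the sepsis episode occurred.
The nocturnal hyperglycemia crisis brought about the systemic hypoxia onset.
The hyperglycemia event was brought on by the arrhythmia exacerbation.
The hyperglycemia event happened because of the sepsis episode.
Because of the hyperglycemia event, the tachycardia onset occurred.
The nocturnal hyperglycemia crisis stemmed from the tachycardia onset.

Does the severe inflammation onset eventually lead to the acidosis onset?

Yes

There is a causal chain: the severe inflammation onset → the arrhythmia exacerbation → the acidosis onset.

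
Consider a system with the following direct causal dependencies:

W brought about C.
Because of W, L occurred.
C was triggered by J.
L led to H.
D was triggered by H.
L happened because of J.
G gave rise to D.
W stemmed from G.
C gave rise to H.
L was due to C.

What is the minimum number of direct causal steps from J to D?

Shortest chain: J → C → H → D.

3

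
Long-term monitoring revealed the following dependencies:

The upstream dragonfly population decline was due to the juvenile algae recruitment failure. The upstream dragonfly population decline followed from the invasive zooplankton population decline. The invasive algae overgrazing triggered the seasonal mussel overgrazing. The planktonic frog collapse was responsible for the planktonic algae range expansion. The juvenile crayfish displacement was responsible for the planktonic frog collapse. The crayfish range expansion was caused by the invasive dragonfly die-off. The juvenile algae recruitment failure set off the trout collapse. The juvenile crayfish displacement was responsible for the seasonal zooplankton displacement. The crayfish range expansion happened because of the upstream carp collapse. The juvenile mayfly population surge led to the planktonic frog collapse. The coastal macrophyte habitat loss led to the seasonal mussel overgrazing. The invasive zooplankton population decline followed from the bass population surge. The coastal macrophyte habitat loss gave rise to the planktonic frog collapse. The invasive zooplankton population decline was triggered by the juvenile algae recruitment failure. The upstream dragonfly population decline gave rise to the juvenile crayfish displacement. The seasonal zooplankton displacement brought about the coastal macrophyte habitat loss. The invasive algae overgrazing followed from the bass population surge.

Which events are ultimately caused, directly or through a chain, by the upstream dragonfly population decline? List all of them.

the coastal macrophyte habitat loss, the juvenile crayfish displacement, the planktonic algae range expansion, the planktonic frog collapse, the seasonal mussel overgrazing, the seasonal zooplankton displacement

Direct effects: the juvenile crayfish displacement.
2 steps out: the seasonal zooplankton displacement, the planktonic frog collapse.
3 steps out: the coastal macrophyte habitat loss, the planktonic algae range expansion.
4 steps out: the seasonal mussel overgrazing.
Not reachable from it: the juvenile algae recruitment failure, the bass population surge, the invasive zooplankton population decline, the invasive dragonfly die-off, the trout collapse, the upstream carp collapse, the crayfish range expansion, the invasive algae overgrazing, the juvenile mayfly population surge.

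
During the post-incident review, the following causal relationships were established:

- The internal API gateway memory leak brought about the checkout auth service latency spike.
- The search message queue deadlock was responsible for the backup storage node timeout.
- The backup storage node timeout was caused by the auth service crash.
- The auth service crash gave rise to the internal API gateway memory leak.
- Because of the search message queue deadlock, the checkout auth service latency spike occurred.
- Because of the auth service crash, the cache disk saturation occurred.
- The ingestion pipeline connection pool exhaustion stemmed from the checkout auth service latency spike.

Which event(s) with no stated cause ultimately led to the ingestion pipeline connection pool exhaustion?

Tracing upstream from the ingestion pipeline connection pool exhaustion: the ingestion pipeline connection pool exhaustion ← the checkout auth service latency spike ← the internal API gateway memory leak ← the auth service crash.
A separate upstream branch: the ingestion pipeline connection pool exhaustion ← the checkout auth service latency spike ← the search message queue deadlock.
Each of those chain origins has no stated cause.

the auth service crash, the search message queue deadlock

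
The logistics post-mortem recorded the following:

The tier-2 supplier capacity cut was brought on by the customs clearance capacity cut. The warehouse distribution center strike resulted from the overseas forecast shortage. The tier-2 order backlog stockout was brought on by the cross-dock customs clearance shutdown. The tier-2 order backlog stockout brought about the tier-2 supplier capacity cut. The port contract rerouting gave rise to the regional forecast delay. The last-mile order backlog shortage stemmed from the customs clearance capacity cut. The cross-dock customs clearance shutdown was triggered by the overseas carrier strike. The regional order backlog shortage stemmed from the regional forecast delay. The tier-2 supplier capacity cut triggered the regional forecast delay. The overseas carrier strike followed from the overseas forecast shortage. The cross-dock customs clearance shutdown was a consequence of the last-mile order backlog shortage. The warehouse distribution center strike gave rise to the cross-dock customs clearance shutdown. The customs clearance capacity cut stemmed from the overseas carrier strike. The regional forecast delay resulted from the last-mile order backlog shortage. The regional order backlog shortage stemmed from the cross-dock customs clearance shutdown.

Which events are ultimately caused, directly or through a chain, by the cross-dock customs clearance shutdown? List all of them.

the regional forecast delay, the regional order backlog shortage, the tier-2 order backlog stockout, the tier-2 supplier capacity cut

Direct effects: the tier-2 order backlog stockout, the regional order backlog shortage.
2 steps out: the tier-2 supplier capacity cut.
3 steps out: the regional forecast delay.
Not reachable from it: the overseas forecast shortage, the overseas carrier strike, the customs clearance capacity cut, the warehouse distribution center strike, the last-mile order backlog shortage, the port contract rerouting.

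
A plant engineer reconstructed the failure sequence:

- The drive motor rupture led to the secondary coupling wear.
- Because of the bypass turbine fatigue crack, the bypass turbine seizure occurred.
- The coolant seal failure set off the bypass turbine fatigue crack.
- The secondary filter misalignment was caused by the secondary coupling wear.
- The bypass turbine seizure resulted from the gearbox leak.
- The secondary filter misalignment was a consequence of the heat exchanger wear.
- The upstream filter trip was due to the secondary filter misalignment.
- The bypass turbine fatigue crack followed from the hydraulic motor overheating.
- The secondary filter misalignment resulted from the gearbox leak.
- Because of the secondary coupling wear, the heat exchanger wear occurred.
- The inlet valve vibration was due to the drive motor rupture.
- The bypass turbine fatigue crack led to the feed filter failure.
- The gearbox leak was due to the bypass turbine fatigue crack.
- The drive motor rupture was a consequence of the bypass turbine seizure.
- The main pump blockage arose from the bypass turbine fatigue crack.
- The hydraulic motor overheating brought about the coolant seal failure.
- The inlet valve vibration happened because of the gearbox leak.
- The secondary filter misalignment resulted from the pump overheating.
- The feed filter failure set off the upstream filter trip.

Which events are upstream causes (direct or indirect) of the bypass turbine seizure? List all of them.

Immediate causes of the bypass turbine seizure: the bypass turbine fatigue crack, the gearbox leak.
Further upstream: the hydraulic motor overheating, the coolant seal failure.

the bypass turbine fatigue crack, the coolant seal failure, the gearbox leak, the hydraulic motor overheating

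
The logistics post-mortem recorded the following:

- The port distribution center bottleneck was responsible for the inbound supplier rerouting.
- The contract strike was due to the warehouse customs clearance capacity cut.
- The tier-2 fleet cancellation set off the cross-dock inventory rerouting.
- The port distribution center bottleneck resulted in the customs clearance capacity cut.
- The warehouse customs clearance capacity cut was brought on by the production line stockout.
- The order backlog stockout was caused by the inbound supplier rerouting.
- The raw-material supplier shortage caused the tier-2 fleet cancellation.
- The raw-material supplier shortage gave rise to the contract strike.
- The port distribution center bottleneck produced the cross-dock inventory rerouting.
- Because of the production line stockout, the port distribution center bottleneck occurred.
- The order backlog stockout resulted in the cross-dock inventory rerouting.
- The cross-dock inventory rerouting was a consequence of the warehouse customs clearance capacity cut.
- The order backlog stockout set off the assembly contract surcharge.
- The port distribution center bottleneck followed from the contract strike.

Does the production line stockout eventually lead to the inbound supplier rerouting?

There is a causal chain: the production line stockout → the port distribution center bottleneck → the inbound supplier rerouting.

Yes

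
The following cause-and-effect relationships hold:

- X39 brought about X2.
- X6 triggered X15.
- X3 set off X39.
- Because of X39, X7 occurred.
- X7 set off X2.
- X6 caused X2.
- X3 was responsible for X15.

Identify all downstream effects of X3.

X15, X2, X39, X7

Direct effects: X15, X39.
2 steps out: X7, X2.
Not reachable from it: X6.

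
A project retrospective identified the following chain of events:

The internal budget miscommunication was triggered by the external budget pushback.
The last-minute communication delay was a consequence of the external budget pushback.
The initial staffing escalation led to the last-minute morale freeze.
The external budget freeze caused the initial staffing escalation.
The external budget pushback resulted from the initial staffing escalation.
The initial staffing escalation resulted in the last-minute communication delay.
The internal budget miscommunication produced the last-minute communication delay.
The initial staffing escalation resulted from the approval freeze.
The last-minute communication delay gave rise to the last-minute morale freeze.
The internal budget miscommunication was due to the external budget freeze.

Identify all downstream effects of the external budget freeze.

Direct effects: the initial staffing escalation, the internal budget miscommunication.
2 steps out: the external budget pushback, the last-minute communication delay, the last-minute morale freeze.
Not reachable from it: the approval freeze.

the external budget pushback, the initial staffing escalation, the internal budget miscommunication, the last-minute communication delay, the last-minute morale freeze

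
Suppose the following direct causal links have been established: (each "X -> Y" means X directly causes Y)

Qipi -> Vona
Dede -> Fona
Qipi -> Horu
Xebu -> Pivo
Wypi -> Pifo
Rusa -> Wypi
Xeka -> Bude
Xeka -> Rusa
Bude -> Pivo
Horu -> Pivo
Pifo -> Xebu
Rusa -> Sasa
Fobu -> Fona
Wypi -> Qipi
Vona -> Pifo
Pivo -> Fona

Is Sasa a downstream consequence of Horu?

Horu leads to Pivo, Fona; Sasa is not among them.

No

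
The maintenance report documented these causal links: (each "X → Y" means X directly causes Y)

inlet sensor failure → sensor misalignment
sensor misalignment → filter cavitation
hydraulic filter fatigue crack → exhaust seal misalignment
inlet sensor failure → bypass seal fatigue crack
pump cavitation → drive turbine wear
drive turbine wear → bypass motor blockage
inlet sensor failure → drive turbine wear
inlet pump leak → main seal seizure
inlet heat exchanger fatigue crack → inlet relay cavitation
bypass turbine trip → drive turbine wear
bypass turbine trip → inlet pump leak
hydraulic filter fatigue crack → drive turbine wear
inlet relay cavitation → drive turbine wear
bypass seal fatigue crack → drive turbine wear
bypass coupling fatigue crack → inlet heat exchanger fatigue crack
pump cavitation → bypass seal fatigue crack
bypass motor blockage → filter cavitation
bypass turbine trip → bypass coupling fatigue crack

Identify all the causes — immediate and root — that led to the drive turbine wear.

the bypass coupling fatigue crack, the bypass seal fatigue crack, the bypass turbine trip, the hydraulic filter fatigue crack, the inlet heat exchanger fatigue crack, the inlet relay cavitation, the inlet sensor failure, the pump cavitation

Immediate causes of the drive turbine wear: the hydraulic filter fatigue crack, the bypass turbine trip, the pump cavitation, the inlet sensor failure, the inlet relay cavitation, the bypass seal fatigue crack.
Further upstream: the bypass coupling fatigue crack, the inlet heat exchanger fatigue crack.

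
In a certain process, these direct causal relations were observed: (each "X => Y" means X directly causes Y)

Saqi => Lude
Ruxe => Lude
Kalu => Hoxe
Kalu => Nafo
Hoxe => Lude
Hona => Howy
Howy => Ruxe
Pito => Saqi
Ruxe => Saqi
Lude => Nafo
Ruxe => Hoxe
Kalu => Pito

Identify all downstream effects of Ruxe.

Hoxe, Lude, Nafo, Saqi

Direct effects: Saqi, Hoxe, Lude.
2 steps out: Nafo.
Not reachable from it: Hona, Howy, Kalu, Pito.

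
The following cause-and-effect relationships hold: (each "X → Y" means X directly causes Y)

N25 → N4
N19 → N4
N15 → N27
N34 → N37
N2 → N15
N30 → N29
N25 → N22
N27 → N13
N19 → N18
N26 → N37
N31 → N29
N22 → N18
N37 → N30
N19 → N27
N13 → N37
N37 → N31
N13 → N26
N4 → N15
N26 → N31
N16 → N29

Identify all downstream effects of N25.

N13, N15, N18, N22, N26, N27, N29, N30, N31, N37, N4

Direct effects: N22, N4.
2 steps out: N18, N15.
3 steps out: N27.
4 steps out: N13.
5 steps out: N26, N37.
6 steps out: N31, N30.
7 steps out: N29.
Not reachable from it: N16, N2, N19, N34.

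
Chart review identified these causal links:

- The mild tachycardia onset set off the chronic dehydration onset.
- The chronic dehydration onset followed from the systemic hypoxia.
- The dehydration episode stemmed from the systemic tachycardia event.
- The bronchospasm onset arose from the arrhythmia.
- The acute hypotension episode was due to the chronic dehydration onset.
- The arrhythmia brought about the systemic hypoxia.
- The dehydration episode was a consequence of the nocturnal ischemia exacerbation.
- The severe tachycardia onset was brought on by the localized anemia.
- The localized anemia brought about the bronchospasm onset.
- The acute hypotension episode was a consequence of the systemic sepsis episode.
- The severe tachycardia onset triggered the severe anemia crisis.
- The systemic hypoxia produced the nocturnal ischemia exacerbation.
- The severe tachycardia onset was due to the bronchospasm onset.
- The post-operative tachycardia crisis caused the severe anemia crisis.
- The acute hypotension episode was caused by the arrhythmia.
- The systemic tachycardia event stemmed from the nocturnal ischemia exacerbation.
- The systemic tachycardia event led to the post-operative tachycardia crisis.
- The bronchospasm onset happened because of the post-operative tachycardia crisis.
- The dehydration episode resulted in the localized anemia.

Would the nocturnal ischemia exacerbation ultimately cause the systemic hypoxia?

The nocturnal ischemia exacerbation leads to the systemic tachycardia event, the dehydration episode, the localized anemia, the post-operative tachycardia crisis, the bronchospasm onset, the severe tachycardia onset, the severe anemia crisis; the systemic hypoxia is not among them.

No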